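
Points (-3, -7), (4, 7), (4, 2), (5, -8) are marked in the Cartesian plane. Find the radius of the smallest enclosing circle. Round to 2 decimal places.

7.97

By Welzl's lemma the MEC is supported by two points (diametrically opposite) or three points (on a circumcircle).
The minimum enclosing circle is determined by three boundary points: (-3, -7), (4, 7), (5, -8).
Their circumcentre is (63/34, -23/34) with r² = 36725/578.
The farthest remaining point (4, 2) is at distance² 6805/578 ≤ 36725/578.
r = √(36725/578) ≈ 7.97.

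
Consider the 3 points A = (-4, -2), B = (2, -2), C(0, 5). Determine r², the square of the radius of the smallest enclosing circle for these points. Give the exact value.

3445/196

Side lengths²: AB² = 36, AC² = 65, BC² = 53.
Since AC² = 65 < 53 + 36 = 89, the triangle is acute, so the smallest enclosing circle is the circumcircle.
Circumcentre = (-1, 13/14), r² = 3445/196.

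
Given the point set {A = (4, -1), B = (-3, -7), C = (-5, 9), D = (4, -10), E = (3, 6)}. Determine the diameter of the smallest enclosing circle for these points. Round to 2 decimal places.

21.02

The farthest pair is C–D with squared distance 442. The circle on this segment as diameter has centre (-0.5, -0.5) and r² = 442/4 = 110.5.
Check A: distance² to centre = 20.5 ≤ 110.5, so it lies inside.
All remaining points lie in this disk, and no smaller disk contains both endpoints, so this is the minimum enclosing circle.
Diameter = 2r = 2√(110.5) ≈ 21.02.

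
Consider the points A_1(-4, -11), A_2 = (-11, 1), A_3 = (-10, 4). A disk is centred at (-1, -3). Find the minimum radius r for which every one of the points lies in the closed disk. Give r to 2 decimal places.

The required radius is the distance from (-1, -3) to the farthest point.
Squared distances: 73, 116, 130.
Maximum is 130, attained at A_3.
r = √130 ≈ 11.40.

11.40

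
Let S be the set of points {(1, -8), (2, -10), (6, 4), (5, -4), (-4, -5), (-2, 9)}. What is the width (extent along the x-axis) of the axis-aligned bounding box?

max x = 6, min x = -4, so width = 10.

10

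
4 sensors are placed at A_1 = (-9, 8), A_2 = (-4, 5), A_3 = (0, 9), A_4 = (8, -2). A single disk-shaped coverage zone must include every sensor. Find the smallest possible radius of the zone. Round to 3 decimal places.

By Welzl's lemma the MEC is supported by two points (diametrically opposite) or three points (on a circumcircle).
The farthest pair is A_1–A_4 with squared distance 389. The circle on this segment as diameter has centre (-0.5, 3) and r² = 389/4 = 97.25.
Check A_2: distance² to centre = 16.25 ≤ 97.25, so it lies inside.
All remaining points lie in this disk, and no smaller disk contains both endpoints, so this is the minimum enclosing circle.
r = √(97.25) ≈ 9.862.

9.862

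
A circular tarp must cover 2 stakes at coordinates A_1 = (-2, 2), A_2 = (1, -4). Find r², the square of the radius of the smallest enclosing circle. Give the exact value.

11.25

The smallest circle enclosing two points has them as diameter endpoints.
Centre = midpoint = (-0.5, -1); r² = |A_1A_2|²/4 = 45/4 = 11.25.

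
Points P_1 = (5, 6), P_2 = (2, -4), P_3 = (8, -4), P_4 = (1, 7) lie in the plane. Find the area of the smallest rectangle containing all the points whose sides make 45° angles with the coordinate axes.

117

In coordinates u = x + y, v = x − y the rectangle is axis-aligned; the map (x,y)→(u,v) scales areas by 2.
u-values: 11, -2, 4, 8; range = 11 − (-2) = 13.
v-values: -1, 6, 12, -6; range = 12 − (-6) = 18.
Area = (13 × 18) / 2 = 117.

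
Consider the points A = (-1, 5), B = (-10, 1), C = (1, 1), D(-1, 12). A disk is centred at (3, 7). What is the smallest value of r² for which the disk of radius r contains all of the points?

The required radius is the distance from (3, 7) to the farthest point.
Squared distances: 20, 205, 40, 41.
Maximum is 205, attained at B.

205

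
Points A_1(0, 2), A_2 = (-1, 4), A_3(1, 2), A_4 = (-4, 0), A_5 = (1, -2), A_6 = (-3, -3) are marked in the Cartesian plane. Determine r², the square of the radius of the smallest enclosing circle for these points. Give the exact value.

The minimum enclosing circle of a finite set is fixed by two of the points (as a diameter) or three (as a circumcircle).
The minimum enclosing circle is determined by three boundary points: A_2, A_5, A_6.
Their circumcentre is (-45/26, 11/26) with r² = 4505/338.
The farthest remaining point A_3 is at distance² 3361/338 ≤ 4505/338.

4505/338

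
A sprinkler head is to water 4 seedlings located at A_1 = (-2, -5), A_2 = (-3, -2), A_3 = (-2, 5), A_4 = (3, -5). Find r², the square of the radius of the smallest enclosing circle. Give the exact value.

The minimum enclosing circle of a finite set is fixed by two of the points (as a diameter) or three (as a circumcircle).
The farthest pair is A_3–A_4 with squared distance 125. The circle on this segment as diameter has centre (0.5, 0) and r² = 125/4 = 31.25.
Check A_1: distance² to centre = 31.25 ≤ 31.25, so it lies inside.
All remaining points lie in this disk, and no smaller disk contains both endpoints, so this is the minimum enclosing circle.

31.25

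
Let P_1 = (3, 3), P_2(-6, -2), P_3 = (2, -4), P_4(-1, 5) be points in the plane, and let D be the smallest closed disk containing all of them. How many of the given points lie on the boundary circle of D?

3

A smallest enclosing disk is always determined by at most three of the input points on its boundary.
The minimum enclosing circle is determined by three boundary points: P_1, P_2, P_3.
Their circumcentre is (-36/29, 1/29) with r² = 22525/841.
The farthest remaining point P_4 is at distance² 20785/841 ≤ 22525/841.
The points at distance exactly r from the centre are P_1, P_2, P_3 — 3 points.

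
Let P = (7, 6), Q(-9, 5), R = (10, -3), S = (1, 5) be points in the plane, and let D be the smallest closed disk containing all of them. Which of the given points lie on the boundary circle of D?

By Welzl's lemma the MEC is supported by two points (diametrically opposite) or three points (on a circumcircle).
The farthest pair is Q–R with squared distance 425. The circle on this segment as diameter has centre (0.5, 1) and r² = 425/4 = 106.25.
Check P: distance² to centre = 67.25 ≤ 106.25, so it lies inside.
All remaining points lie in this disk, and no smaller disk contains both endpoints, so this is the minimum enclosing circle.
The points at distance exactly r from the centre are Q, R — 2 points.

Q, R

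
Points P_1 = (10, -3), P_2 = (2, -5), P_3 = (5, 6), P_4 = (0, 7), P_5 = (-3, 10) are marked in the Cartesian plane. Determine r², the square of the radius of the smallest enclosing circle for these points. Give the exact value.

84.5

The minimum enclosing circle of a finite set is fixed by two of the points (as a diameter) or three (as a circumcircle).
The farthest pair is P_1–P_5 with squared distance 338. The circle on this segment as diameter has centre (3.5, 3.5) and r² = 338/4 = 84.5.
Check P_2: distance² to centre = 74.5 ≤ 84.5, so it lies inside.
All remaining points lie in this disk, and no smaller disk contains both endpoints, so this is the minimum enclosing circle.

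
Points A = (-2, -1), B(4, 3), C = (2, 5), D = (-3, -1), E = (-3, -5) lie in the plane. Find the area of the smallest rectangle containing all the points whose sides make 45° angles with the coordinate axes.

37.5

In coordinates u = x + y, v = x − y the rectangle is axis-aligned; the map (x,y)→(u,v) scales areas by 2.
u-values: -3, 7, 7, -4, -8; range = 7 − (-8) = 15.
v-values: -1, 1, -3, -2, 2; range = 2 − (-3) = 5.
Area = (15 × 5) / 2 = 37.5.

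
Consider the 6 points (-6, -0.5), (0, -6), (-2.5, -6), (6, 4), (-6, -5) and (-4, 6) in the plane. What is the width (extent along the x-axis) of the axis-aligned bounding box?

max x = 6, min x = -6, so width = 12.

12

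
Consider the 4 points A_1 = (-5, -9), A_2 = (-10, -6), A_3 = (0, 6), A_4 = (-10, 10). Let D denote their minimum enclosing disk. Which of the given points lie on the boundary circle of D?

The minimum enclosing circle of a finite set is fixed by two of the points (as a diameter) or three (as a circumcircle).
The farthest pair is A_1–A_4 with squared distance 386. The circle on this segment as diameter has centre (-7.5, 0.5) and r² = 386/4 = 96.5.
Check A_2: distance² to centre = 48.5 ≤ 96.5, so it lies inside.
All remaining points lie in this disk, and no smaller disk contains both endpoints, so this is the minimum enclosing circle.
The points at distance exactly r from the centre are A_1, A_4 — 2 points.

A_1, A_4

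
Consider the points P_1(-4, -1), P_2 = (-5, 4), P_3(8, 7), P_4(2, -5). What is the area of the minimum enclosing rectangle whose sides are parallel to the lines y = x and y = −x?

In coordinates u = x + y, v = x − y the rectangle is axis-aligned; the map (x,y)→(u,v) scales areas by 2.
u-values: -5, -1, 15, -3; range = 15 − (-5) = 20.
v-values: -3, -9, 1, 7; range = 7 − (-9) = 16.
Area = (20 × 16) / 2 = 160.

160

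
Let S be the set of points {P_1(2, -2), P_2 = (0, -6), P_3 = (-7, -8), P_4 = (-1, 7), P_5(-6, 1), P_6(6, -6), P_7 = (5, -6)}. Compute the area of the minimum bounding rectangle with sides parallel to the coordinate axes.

195

x ranges over [-7, 6], width 13.
y ranges over [-8, 7], height 15.
Area = 13 × 15 = 195.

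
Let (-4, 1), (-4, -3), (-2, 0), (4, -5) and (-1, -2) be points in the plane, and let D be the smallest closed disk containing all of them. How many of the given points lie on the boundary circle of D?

2

A smallest enclosing disk is always determined by at most three of the input points on its boundary.
The farthest pair is (-4, 1)–(4, -5) with squared distance 100. The circle on this segment as diameter has centre (0, -2) and r² = 100/4 = 25.
Check (-4, -3): distance² to centre = 17 ≤ 25, so it lies inside.
All remaining points lie in this disk, and no smaller disk contains both endpoints, so this is the minimum enclosing circle.
The points at distance exactly r from the centre are (-4, 1), (4, -5) — 2 points.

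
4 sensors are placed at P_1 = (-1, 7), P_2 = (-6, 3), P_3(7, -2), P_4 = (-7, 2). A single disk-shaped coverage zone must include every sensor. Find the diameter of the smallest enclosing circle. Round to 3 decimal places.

14.560

By Welzl's lemma the MEC is supported by two points (diametrically opposite) or three points (on a circumcircle).
The farthest pair is P_3–P_4 with squared distance 212. The circle on this segment as diameter has centre (0, 0) and r² = 212/4 = 53.
Check P_1: distance² to centre = 50 ≤ 53, so it lies inside.
All remaining points lie in this disk, and no smaller disk contains both endpoints, so this is the minimum enclosing circle.
Diameter = 2r = 2√53 ≈ 14.560.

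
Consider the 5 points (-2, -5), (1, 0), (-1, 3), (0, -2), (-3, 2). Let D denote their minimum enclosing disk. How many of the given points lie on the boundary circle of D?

2

The farthest pair is (-2, -5)–(-1, 3) with squared distance 65. The circle on this segment as diameter has centre (-1.5, -1) and r² = 65/4 = 16.25.
Check (1, 0): distance² to centre = 7.25 ≤ 16.25, so it lies inside.
All remaining points lie in this disk, and no smaller disk contains both endpoints, so this is the minimum enclosing circle.
The points at distance exactly r from the centre are (-2, -5), (-1, 3) — 2 points.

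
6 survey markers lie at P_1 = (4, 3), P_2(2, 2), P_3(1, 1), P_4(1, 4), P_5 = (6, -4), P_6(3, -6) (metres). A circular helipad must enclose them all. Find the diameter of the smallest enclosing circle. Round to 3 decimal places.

10.198

By Welzl's lemma the MEC is supported by two points (diametrically opposite) or three points (on a circumcircle).
The farthest pair is P_4–P_6 with squared distance 104. The circle on this segment as diameter has centre (2, -1) and r² = 104/4 = 26.
Check P_1: distance² to centre = 20 ≤ 26, so it lies inside.
All remaining points lie in this disk, and no smaller disk contains both endpoints, so this is the minimum enclosing circle.
Diameter = 2r = 2√26 ≈ 10.198.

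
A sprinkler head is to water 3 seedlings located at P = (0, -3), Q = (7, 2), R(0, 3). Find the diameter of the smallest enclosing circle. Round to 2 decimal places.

8.69

Side lengths²: PQ² = 74, PR² = 36, QR² = 50.
Since PQ² = 74 < 50 + 36 = 86, the triangle is acute, so the smallest enclosing circle is the circumcircle.
Circumcentre = (22/7, 0), r² = 925/49.
Diameter = 2r = 2√(925/49) ≈ 8.69.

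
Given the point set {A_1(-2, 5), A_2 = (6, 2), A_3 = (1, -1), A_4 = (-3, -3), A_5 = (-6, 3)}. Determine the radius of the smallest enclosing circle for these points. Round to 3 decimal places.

A smallest enclosing disk is always determined by at most three of the input points on its boundary.
The minimum enclosing circle is determined by three boundary points: A_2, A_4, A_5.
Their circumcentre is (-1/46, 103/46) with r² = 38425/1058.
The farthest remaining point A_1 is at distance² 12205/1058 ≤ 38425/1058.
r = √(38425/1058) ≈ 6.026.

6.026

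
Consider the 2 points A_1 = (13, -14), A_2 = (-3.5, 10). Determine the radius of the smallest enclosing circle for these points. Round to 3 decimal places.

14.562

The smallest circle enclosing two points has them as diameter endpoints.
Centre = midpoint = (4.75, -2); r² = |A_1A_2|²/4 = 848.25/4 = 212.0625.
r = √(212.0625) ≈ 14.562.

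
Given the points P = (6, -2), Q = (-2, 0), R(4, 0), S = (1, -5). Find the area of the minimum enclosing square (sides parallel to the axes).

The bounding box has width 8 and height 5.
An axis-aligned square enclosing the set must have side ≥ max(width, height).
So the minimum side is max(8, 5) = 8.
Area = 8² = 64.

64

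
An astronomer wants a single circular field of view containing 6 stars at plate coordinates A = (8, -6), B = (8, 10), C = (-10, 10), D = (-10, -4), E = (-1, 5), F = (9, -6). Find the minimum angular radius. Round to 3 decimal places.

The minimum enclosing circle of a finite set is fixed by two of the points (as a diameter) or three (as a circumcircle).
The farthest pair is C–F with squared distance 617. The circle on this segment as diameter has centre (-0.5, 2) and r² = 617/4 = 154.25.
Check A: distance² to centre = 136.25 ≤ 154.25, so it lies inside.
All remaining points lie in this disk, and no smaller disk contains both endpoints, so this is the minimum enclosing circle.
r = √(154.25) ≈ 12.420.

12.420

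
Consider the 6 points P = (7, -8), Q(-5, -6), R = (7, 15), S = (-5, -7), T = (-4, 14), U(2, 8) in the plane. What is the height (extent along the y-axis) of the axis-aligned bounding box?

max y = 15, min y = -8, so height = 23.

23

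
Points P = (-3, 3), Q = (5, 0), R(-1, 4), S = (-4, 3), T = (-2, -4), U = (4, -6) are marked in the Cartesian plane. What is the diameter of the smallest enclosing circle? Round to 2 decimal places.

12.04

A smallest enclosing disk is always determined by at most three of the input points on its boundary.
The farthest pair is S–U with squared distance 145. The circle on this segment as diameter has centre (0, -1.5) and r² = 145/4 = 36.25.
Check P: distance² to centre = 29.25 ≤ 36.25, so it lies inside.
All remaining points lie in this disk, and no smaller disk contains both endpoints, so this is the minimum enclosing circle.
Diameter = 2r = 2√(36.25) ≈ 12.04.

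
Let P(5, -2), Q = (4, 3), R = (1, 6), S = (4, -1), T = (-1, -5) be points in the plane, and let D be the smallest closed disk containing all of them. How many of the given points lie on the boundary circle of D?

3

A smallest enclosing disk is always determined by at most three of the input points on its boundary.
The farthest pair is R–T with squared distance 125. The circle on this segment as diameter has centre (0, 0.5) and r² = 125/4 = 31.25.
Check P: distance² to centre = 31.25 ≤ 31.25, so it lies inside.
All remaining points lie in this disk, and no smaller disk contains both endpoints, so this is the minimum enclosing circle.
The points at distance exactly r from the centre are P, R, T — 3 points.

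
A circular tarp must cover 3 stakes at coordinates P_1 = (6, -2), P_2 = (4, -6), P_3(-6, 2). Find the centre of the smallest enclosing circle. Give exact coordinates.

Side lengths²: P_1P_2² = 20, P_1P_3² = 160, P_2P_3² = 164.
Since P_2P_3² = 164 < 160 + 20 = 180, the triangle is acute, so the smallest enclosing circle is the circumcircle.
Circumcentre = (-3/7, -9/7), r² = 2050/49.
Centre = (-3/7, -9/7).

(-3/7, -9/7)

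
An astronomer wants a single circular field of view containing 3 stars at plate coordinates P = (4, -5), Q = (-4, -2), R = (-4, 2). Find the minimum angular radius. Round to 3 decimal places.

Side lengths²: PQ² = 73, PR² = 113, QR² = 16.
Since PR² = 113 ≥ 73 + 16 = 89, the angle opposite PR is not acute, so the smallest enclosing circle has PR as diameter.
Centre = midpoint of PR = (0, -1.5), r² = 113/4 = 28.25.
r = √(28.25) ≈ 5.315.

5.315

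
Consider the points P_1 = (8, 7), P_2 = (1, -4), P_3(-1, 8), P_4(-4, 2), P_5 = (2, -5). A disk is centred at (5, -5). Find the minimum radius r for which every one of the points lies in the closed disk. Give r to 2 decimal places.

14.32

The required radius is the distance from (5, -5) to the farthest point.
Squared distances: 153, 17, 205, 130, 9.
Maximum is 205, attained at P_3.
r = √205 ≈ 14.32.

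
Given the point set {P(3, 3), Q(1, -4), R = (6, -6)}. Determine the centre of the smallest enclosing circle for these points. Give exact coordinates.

(4.5, -1.5)

Side lengths²: PQ² = 53, PR² = 90, QR² = 29.
Since PR² = 90 ≥ 53 + 29 = 82, the angle opposite PR is not acute, so the smallest enclosing circle has PR as diameter.
Centre = midpoint of PR = (4.5, -1.5), r² = 90/4 = 22.5.
Centre = (4.5, -1.5).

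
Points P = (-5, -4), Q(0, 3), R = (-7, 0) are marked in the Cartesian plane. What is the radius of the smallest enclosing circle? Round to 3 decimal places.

4.309

Side lengths²: PQ² = 74, PR² = 20, QR² = 58.
Since PQ² = 74 < 58 + 20 = 78, the triangle is acute, so the smallest enclosing circle is the circumcircle.
Circumcentre = (-46/17, -6/17), r² = 5365/289.
r = √(5365/289) ≈ 4.309.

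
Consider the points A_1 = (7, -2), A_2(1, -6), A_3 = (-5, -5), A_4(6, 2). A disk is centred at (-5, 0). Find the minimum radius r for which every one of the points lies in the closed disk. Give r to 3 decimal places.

The required radius is the distance from (-5, 0) to the farthest point.
Squared distances: 148, 72, 25, 125.
Maximum is 148, attained at A_1.
r = √148 ≈ 12.166.

12.166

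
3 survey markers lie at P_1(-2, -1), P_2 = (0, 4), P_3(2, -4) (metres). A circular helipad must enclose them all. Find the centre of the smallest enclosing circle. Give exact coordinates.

(1, 0)

Side lengths²: P_1P_2² = 29, P_1P_3² = 25, P_2P_3² = 68.
Since P_2P_3² = 68 ≥ 29 + 25 = 54, the angle opposite P_2P_3 is not acute, so the smallest enclosing circle has P_2P_3 as diameter.
Centre = midpoint of P_2P_3 = (1, 0), r² = 68/4 = 17.
Centre = (1, 0).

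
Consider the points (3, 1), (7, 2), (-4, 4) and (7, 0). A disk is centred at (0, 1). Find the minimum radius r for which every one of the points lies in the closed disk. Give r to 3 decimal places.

7.071

The required radius is the distance from (0, 1) to the farthest point.
Squared distances: 9, 50, 25, 50.
Maximum is 50, attained at (7, 2).
r = √50 ≈ 7.071.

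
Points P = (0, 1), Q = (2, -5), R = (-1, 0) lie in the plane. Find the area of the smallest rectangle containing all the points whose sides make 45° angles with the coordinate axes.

16

In coordinates u = x + y, v = x − y the rectangle is axis-aligned; the map (x,y)→(u,v) scales areas by 2.
u-values: 1, -3, -1; range = 1 − (-3) = 4.
v-values: -1, 7, -1; range = 7 − (-1) = 8.
Area = (4 × 8) / 2 = 16.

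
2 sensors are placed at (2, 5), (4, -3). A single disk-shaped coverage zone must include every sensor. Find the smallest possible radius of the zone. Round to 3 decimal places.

4.123

The smallest circle enclosing two points has them as diameter endpoints.
Centre = midpoint = (3, 1); r² = |(2, 5)−(4, -3)|²/4 = 68/4 = 17.
r = √17 ≈ 4.123.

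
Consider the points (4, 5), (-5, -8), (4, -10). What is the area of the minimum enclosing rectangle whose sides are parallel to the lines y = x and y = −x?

In coordinates u = x + y, v = x − y the rectangle is axis-aligned; the map (x,y)→(u,v) scales areas by 2.
u-values: 9, -13, -6; range = 9 − (-13) = 22.
v-values: -1, 3, 14; range = 14 − (-1) = 15.
Area = (22 × 15) / 2 = 165.

165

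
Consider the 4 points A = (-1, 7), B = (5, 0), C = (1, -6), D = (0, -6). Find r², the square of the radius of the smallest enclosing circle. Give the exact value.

The farthest pair is A–C with squared distance 173. The circle on this segment as diameter has centre (0, 0.5) and r² = 173/4 = 43.25.
Check B: distance² to centre = 25.25 ≤ 43.25, so it lies inside.
All remaining points lie in this disk, and no smaller disk contains both endpoints, so this is the minimum enclosing circle.

43.25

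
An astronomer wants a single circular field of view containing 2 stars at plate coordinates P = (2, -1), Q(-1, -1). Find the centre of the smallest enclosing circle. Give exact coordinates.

The smallest circle enclosing two points has them as diameter endpoints.
Centre = midpoint = (0.5, -1); r² = |PQ|²/4 = 9/4 = 2.25.
Centre = (0.5, -1).

(0.5, -1)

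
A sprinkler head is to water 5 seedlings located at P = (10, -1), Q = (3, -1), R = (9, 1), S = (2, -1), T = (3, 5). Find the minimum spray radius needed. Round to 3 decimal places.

By Welzl's lemma the MEC is supported by two points (diametrically opposite) or three points (on a circumcircle).
The minimum enclosing circle is determined by three boundary points: P, S, T.
Their circumcentre is (6, 17/12) with r² = 3145/144.
The farthest remaining point Q is at distance² 2137/144 ≤ 3145/144.
r = √(3145/144) ≈ 4.673.

4.673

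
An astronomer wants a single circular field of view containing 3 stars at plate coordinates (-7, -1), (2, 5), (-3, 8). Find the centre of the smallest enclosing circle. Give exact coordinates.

(-109/38, 97/38)

Call the three points A, B, C in the order given.
Side lengths²: AB² = 117, AC² = 97, BC² = 34.
Since AB² = 117 < 97 + 34 = 131, the triangle is acute, so the smallest enclosing circle is the circumcircle.
Circumcentre = (-109/38, 97/38), r² = 21437/722.
Centre = (-109/38, 97/38).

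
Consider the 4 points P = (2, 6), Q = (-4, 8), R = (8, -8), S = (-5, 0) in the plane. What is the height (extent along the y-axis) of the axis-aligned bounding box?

16

max y = 8, min y = -8, so height = 16.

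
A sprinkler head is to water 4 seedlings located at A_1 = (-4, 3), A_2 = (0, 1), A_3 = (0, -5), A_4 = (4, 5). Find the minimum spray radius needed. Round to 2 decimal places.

The minimum enclosing circle is determined by three boundary points: A_1, A_3, A_4.
Their circumcentre is (8/9, 4/9) with r² = 2465/81.
The farthest remaining point A_2 is at distance² 89/81 ≤ 2465/81.
r = √(2465/81) ≈ 5.52.

5.52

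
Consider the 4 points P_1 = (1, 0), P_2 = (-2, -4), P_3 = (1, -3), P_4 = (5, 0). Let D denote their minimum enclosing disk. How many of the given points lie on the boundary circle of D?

A smallest enclosing disk is always determined by at most three of the input points on its boundary.
The farthest pair is P_2–P_4 with squared distance 65. The circle on this segment as diameter has centre (1.5, -2) and r² = 65/4 = 16.25.
Check P_1: distance² to centre = 4.25 ≤ 16.25, so it lies inside.
All remaining points lie in this disk, and no smaller disk contains both endpoints, so this is the minimum enclosing circle.
The points at distance exactly r from the centre are P_2, P_4 — 2 points.

2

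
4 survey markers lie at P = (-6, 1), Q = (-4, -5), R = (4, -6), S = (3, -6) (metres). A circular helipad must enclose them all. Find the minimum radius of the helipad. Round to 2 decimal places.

6.10

The farthest pair is P–R with squared distance 149. The circle on this segment as diameter has centre (-1, -2.5) and r² = 149/4 = 37.25.
Check Q: distance² to centre = 15.25 ≤ 37.25, so it lies inside.
All remaining points lie in this disk, and no smaller disk contains both endpoints, so this is the minimum enclosing circle.
r = √(37.25) ≈ 6.10.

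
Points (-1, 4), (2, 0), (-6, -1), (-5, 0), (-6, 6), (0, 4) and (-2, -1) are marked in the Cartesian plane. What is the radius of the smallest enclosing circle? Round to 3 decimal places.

By Welzl's lemma the MEC is supported by two points (diametrically opposite) or three points (on a circumcircle).
The minimum enclosing circle is determined by three boundary points: (2, 0), (-6, -1), (-6, 6).
Their circumcentre is (-2.375, 2.5) with r² = 25.390625.
The farthest remaining point (-5, 0) is at distance² 13.140625 ≤ 25.390625.
r = √(25.390625) ≈ 5.039.

5.039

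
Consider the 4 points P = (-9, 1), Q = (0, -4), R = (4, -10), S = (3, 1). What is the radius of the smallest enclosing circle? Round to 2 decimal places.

The minimum enclosing circle of a finite set is fixed by two of the points (as a diameter) or three (as a circumcircle).
The farthest pair is P–R with squared distance 290. The circle on this segment as diameter has centre (-2.5, -4.5) and r² = 290/4 = 72.5.
Check Q: distance² to centre = 6.5 ≤ 72.5, so it lies inside.
All remaining points lie in this disk, and no smaller disk contains both endpoints, so this is the minimum enclosing circle.
r = √(72.5) ≈ 8.51.

8.51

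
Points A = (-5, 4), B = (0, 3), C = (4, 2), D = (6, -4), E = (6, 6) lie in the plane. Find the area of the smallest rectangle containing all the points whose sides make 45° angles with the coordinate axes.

In coordinates u = x + y, v = x − y the rectangle is axis-aligned; the map (x,y)→(u,v) scales areas by 2.
u-values: -1, 3, 6, 2, 12; range = 12 − (-1) = 13.
v-values: -9, -3, 2, 10, 0; range = 10 − (-9) = 19.
Area = (13 × 19) / 2 = 123.5.

123.5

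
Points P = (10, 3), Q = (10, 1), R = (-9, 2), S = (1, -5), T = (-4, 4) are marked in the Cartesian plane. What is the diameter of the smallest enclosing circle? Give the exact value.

362/19

The minimum enclosing circle is determined by three boundary points: P, Q, R.
Their circumcentre is (10/19, 2) with r² = 32761/361.
The farthest remaining point S is at distance² 17770/361 ≤ 32761/361.
Diameter = 2r = 2√(32761/361) = 362/19.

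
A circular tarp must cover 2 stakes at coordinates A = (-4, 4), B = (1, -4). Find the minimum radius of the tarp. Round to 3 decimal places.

The smallest circle enclosing two points has them as diameter endpoints.
Centre = midpoint = (-1.5, 0); r² = |AB|²/4 = 89/4 = 22.25.
r = √(22.25) ≈ 4.717.

4.717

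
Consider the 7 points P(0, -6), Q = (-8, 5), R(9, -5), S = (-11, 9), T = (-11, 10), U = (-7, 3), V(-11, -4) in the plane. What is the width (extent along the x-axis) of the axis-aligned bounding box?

max x = 9, min x = -11, so width = 20.

20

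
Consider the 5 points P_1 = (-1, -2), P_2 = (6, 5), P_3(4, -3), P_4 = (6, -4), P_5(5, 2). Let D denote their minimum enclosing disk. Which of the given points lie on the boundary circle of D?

P_1, P_2, P_4

A smallest enclosing disk is always determined by at most three of the input points on its boundary.
The minimum enclosing circle is determined by three boundary points: P_1, P_2, P_4.
Their circumcentre is (3.5, 0.5) with r² = 26.5.
The farthest remaining point P_3 is at distance² 12.5 ≤ 26.5.
The points at distance exactly r from the centre are P_1, P_2, P_4 — 3 points.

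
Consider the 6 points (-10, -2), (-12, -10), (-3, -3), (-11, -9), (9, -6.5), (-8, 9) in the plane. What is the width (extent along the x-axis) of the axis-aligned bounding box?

21

max x = 9, min x = -12, so width = 21.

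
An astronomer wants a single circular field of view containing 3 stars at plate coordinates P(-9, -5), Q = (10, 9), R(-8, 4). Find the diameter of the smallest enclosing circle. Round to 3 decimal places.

23.601

Side lengths²: PQ² = 557, PR² = 82, QR² = 349.
Since PQ² = 557 ≥ 349 + 82 = 431, the angle opposite PQ is not acute, so the smallest enclosing circle has PQ as diameter.
Centre = midpoint of PQ = (0.5, 2), r² = 557/4 = 139.25.
Diameter = 2r = 2√(139.25) ≈ 23.601.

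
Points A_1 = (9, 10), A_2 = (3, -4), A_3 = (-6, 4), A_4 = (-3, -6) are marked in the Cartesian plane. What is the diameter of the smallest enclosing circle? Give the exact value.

20

By Welzl's lemma the MEC is supported by two points (diametrically opposite) or three points (on a circumcircle).
The farthest pair is A_1–A_4 with squared distance 400. The circle on this segment as diameter has centre (3, 2) and r² = 400/4 = 100.
Check A_2: distance² to centre = 36 ≤ 100, so it lies inside.
All remaining points lie in this disk, and no smaller disk contains both endpoints, so this is the minimum enclosing circle.
Diameter = 2r = 2√100 = 20.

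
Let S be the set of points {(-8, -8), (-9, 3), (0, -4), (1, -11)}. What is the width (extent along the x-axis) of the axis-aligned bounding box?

max x = 1, min x = -9, so width = 10.

10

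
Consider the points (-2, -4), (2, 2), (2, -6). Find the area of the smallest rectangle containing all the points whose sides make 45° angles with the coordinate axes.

In coordinates u = x + y, v = x − y the rectangle is axis-aligned; the map (x,y)→(u,v) scales areas by 2.
u-values: -6, 4, -4; range = 4 − (-6) = 10.
v-values: 2, 0, 8; range = 8 − 0 = 8.
Area = (10 × 8) / 2 = 40.

40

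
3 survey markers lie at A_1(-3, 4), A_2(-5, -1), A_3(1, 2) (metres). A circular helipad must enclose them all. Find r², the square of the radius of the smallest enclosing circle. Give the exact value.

Side lengths²: A_1A_2² = 29, A_1A_3² = 20, A_2A_3² = 45.
Since A_2A_3² = 45 < 29 + 20 = 49, the triangle is acute, so the smallest enclosing circle is the circumcircle.
Circumcentre = (-2.125, 0.75), r² = 11.328125.

11.328125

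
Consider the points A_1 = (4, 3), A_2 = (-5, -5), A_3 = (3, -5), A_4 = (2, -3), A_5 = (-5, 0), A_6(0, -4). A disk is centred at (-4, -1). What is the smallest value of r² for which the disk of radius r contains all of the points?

80

The required radius is the distance from (-4, -1) to the farthest point.
Squared distances: 80, 17, 65, 40, 2, 25.
Maximum is 80, attained at A_1.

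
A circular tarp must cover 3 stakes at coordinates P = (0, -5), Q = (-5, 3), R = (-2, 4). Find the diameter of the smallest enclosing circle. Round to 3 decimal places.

9.484

Side lengths²: PQ² = 89, PR² = 85, QR² = 10.
Since PQ² = 89 < 85 + 10 = 95, the triangle is acute, so the smallest enclosing circle is the circumcircle.
Circumcentre = (-121/58, -43/58), r² = 37825/1682.
Diameter = 2r = 2√(37825/1682) ≈ 9.484.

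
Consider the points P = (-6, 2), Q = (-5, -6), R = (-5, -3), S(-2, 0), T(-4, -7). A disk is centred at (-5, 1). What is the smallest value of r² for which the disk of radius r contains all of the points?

65

The required radius is the distance from (-5, 1) to the farthest point.
Squared distances: 2, 49, 16, 10, 65.
Maximum is 65, attained at T.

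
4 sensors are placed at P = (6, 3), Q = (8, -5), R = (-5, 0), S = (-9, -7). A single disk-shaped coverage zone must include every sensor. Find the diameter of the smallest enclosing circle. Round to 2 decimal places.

A smallest enclosing disk is always determined by at most three of the input points on its boundary.
The minimum enclosing circle is determined by three boundary points: P, Q, S.
Their circumcentre is (-6/7, -83/28) with r² = 64753/784.
The farthest remaining point R is at distance² 20345/784 ≤ 64753/784.
Diameter = 2r = 2√(64753/784) ≈ 18.18.

18.18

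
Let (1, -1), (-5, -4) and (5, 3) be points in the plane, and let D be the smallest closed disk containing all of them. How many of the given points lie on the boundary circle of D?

2

Call the three points A, B, C in the order given.
Side lengths²: AB² = 45, AC² = 32, BC² = 149.
Since BC² = 149 ≥ 45 + 32 = 77, the angle opposite BC is not acute, so the smallest enclosing circle has BC as diameter.
Centre = midpoint of BC = (0, -0.5), r² = 149/4 = 37.25.
The points at distance exactly r from the centre are (-5, -4), (5, 3) — 2 points.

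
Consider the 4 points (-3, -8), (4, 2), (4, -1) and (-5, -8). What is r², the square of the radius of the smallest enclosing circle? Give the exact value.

45.25

A smallest enclosing disk is always determined by at most three of the input points on its boundary.
The farthest pair is (4, 2)–(-5, -8) with squared distance 181. The circle on this segment as diameter has centre (-0.5, -3) and r² = 181/4 = 45.25.
Check (-3, -8): distance² to centre = 31.25 ≤ 45.25, so it lies inside.
All remaining points lie in this disk, and no smaller disk contains both endpoints, so this is the minimum enclosing circle.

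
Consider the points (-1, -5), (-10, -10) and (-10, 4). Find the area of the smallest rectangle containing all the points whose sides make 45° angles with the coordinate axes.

126

In coordinates u = x + y, v = x − y the rectangle is axis-aligned; the map (x,y)→(u,v) scales areas by 2.
u-values: -6, -20, -6; range = -6 − (-20) = 14.
v-values: 4, 0, -14; range = 4 − (-14) = 18.
Area = (14 × 18) / 2 = 126.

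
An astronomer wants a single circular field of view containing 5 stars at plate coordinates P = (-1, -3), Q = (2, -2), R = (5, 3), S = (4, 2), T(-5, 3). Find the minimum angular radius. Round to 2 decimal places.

The minimum enclosing circle is determined by three boundary points: P, R, T.
Their circumcentre is (0, 2) with r² = 26.
The farthest remaining point Q is at distance² 20 ≤ 26.
r = √26 ≈ 5.10.

5.10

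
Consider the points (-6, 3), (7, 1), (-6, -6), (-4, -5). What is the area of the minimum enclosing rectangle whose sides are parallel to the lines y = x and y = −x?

In coordinates u = x + y, v = x − y the rectangle is axis-aligned; the map (x,y)→(u,v) scales areas by 2.
u-values: -3, 8, -12, -9; range = 8 − (-12) = 20.
v-values: -9, 6, 0, 1; range = 6 − (-9) = 15.
Area = (20 × 15) / 2 = 150.

150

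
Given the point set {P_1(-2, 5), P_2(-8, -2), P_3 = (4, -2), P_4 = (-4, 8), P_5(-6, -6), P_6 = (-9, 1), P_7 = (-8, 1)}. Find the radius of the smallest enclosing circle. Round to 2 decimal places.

7.39

By Welzl's lemma the MEC is supported by two points (diametrically opposite) or three points (on a circumcircle).
The minimum enclosing circle is determined by three boundary points: P_3, P_4, P_5.
Their circumcentre is (-95/33, 23/33) with r² = 59450/1089.
The farthest remaining point P_6 is at distance² 40904/1089 ≤ 59450/1089.
r = √(59450/1089) ≈ 7.39.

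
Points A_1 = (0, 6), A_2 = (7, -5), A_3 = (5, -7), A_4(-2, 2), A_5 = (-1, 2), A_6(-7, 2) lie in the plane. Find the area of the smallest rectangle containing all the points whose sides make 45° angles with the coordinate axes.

In coordinates u = x + y, v = x − y the rectangle is axis-aligned; the map (x,y)→(u,v) scales areas by 2.
u-values: 6, 2, -2, 0, 1, -5; range = 6 − (-5) = 11.
v-values: -6, 12, 12, -4, -3, -9; range = 12 − (-9) = 21.
Area = (11 × 21) / 2 = 115.5.

115.5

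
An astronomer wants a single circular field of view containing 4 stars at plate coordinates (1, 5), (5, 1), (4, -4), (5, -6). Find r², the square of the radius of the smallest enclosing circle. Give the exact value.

34.25

The minimum enclosing circle of a finite set is fixed by two of the points (as a diameter) or three (as a circumcircle).
The farthest pair is (1, 5)–(5, -6) with squared distance 137. The circle on this segment as diameter has centre (3, -0.5) and r² = 137/4 = 34.25.
Check (5, 1): distance² to centre = 6.25 ≤ 34.25, so it lies inside.
All remaining points lie in this disk, and no smaller disk contains both endpoints, so this is the minimum enclosing circle.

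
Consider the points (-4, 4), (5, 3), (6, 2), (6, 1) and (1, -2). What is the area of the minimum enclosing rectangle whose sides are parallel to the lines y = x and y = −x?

58.5

In coordinates u = x + y, v = x − y the rectangle is axis-aligned; the map (x,y)→(u,v) scales areas by 2.
u-values: 0, 8, 8, 7, -1; range = 8 − (-1) = 9.
v-values: -8, 2, 4, 5, 3; range = 5 − (-8) = 13.
Area = (9 × 13) / 2 = 58.5.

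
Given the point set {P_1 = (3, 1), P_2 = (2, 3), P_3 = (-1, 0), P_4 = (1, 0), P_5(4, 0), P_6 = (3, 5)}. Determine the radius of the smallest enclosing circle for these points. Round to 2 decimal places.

By Welzl's lemma the MEC is supported by two points (diametrically opposite) or three points (on a circumcircle).
The minimum enclosing circle is determined by three boundary points: P_3, P_5, P_6.
Their circumcentre is (1.5, 2.1) with r² = 10.66.
The farthest remaining point P_4 is at distance² 4.66 ≤ 10.66.
r = √(10.66) ≈ 3.26.

3.26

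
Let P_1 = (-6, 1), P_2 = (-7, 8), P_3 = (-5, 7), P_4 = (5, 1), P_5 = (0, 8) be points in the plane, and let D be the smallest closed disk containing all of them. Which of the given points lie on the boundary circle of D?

P_2, P_4

The minimum enclosing circle of a finite set is fixed by two of the points (as a diameter) or three (as a circumcircle).
The farthest pair is P_2–P_4 with squared distance 193. The circle on this segment as diameter has centre (-1, 4.5) and r² = 193/4 = 48.25.
Check P_1: distance² to centre = 37.25 ≤ 48.25, so it lies inside.
All remaining points lie in this disk, and no smaller disk contains both endpoints, so this is the minimum enclosing circle.
The points at distance exactly r from the centre are P_2, P_4 — 2 points.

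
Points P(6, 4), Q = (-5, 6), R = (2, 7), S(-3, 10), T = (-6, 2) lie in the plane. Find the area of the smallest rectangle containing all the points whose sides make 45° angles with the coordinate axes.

In coordinates u = x + y, v = x − y the rectangle is axis-aligned; the map (x,y)→(u,v) scales areas by 2.
u-values: 10, 1, 9, 7, -4; range = 10 − (-4) = 14.
v-values: 2, -11, -5, -13, -8; range = 2 − (-13) = 15.
Area = (14 × 15) / 2 = 105.

105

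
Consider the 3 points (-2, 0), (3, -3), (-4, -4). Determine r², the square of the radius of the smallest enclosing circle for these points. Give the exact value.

2125/169

Call the three points A, B, C in the order given.
Side lengths²: AB² = 34, AC² = 20, BC² = 50.
Since BC² = 50 < 34 + 20 = 54, the triangle is acute, so the smallest enclosing circle is the circumcircle.
Circumcentre = (-7/13, -42/13), r² = 2125/169.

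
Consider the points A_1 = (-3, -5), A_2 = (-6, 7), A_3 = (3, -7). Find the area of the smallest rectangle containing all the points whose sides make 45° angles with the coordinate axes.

In coordinates u = x + y, v = x − y the rectangle is axis-aligned; the map (x,y)→(u,v) scales areas by 2.
u-values: -8, 1, -4; range = 1 − (-8) = 9.
v-values: 2, -13, 10; range = 10 − (-13) = 23.
Area = (9 × 23) / 2 = 103.5.

103.5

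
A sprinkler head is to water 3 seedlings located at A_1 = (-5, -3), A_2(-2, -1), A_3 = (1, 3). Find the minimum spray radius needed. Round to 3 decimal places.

Side lengths²: A_1A_2² = 13, A_1A_3² = 72, A_2A_3² = 25.
Since A_1A_3² = 72 ≥ 25 + 13 = 38, the angle opposite A_1A_3 is not acute, so the smallest enclosing circle has A_1A_3 as diameter.
Centre = midpoint of A_1A_3 = (-2, 0), r² = 72/4 = 18.
r = √18 ≈ 4.243.

4.243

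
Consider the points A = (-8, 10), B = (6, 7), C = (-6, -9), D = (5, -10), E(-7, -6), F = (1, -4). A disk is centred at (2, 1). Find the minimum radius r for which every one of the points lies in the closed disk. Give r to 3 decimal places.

13.454

The required radius is the distance from (2, 1) to the farthest point.
Squared distances: 181, 52, 164, 130, 130, 26.
Maximum is 181, attained at A.
r = √181 ≈ 13.454.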